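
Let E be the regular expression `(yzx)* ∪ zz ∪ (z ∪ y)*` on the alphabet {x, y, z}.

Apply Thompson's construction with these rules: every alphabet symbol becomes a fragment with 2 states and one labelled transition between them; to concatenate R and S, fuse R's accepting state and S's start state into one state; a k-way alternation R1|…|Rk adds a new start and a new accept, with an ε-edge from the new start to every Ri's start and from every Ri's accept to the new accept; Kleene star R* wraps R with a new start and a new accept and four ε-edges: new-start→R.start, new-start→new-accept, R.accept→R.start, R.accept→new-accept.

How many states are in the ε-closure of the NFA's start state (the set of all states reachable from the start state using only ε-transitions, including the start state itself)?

11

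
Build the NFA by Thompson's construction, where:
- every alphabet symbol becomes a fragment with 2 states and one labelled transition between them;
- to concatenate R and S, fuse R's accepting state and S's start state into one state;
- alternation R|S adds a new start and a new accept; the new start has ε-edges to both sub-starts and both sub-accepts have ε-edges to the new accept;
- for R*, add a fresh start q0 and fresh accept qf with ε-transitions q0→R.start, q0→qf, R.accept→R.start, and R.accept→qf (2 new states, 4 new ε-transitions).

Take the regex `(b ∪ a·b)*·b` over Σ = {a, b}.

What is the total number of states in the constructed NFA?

10

Bottom-up over the parse tree:
Each of the 4 symbol leaves contributes a 2-state fragment.
  a·b → 3 states
  b ∪ a·b → 7 states
  (b ∪ a·b)* → 9 states
  (b ∪ a·b)*·b → 10 states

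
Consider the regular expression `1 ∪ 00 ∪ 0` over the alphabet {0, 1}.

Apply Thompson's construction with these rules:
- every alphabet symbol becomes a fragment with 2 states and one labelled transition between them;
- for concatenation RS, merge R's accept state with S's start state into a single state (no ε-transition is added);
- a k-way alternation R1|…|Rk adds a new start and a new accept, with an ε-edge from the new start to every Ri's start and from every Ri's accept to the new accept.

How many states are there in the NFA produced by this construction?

9

By structural recursion:
Each of the 4 symbol leaves contributes a 2-state fragment.
  00 : 3 states
  1 ∪ 00 ∪ 0 : 9 states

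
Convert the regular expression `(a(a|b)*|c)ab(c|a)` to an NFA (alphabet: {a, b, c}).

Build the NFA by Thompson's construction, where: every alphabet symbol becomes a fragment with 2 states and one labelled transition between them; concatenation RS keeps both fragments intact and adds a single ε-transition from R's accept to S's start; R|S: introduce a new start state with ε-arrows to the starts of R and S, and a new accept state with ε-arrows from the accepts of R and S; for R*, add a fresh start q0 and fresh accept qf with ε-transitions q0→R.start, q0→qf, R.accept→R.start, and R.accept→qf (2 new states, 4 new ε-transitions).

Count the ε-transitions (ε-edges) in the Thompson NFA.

20

Recursing over subexpressions:
Each of the 8 symbol leaves contributes 0 ε-transitions.
  a|b — 4 ε-transitions
  (a|b)* — 8 ε-transitions
  a(a|b)* — 9 ε-transitions
  a(a|b)*|c — 13 ε-transitions
  c|a — 4 ε-transitions
  (a(a|b)*|c)ab(c|a) — 20 ε-transitions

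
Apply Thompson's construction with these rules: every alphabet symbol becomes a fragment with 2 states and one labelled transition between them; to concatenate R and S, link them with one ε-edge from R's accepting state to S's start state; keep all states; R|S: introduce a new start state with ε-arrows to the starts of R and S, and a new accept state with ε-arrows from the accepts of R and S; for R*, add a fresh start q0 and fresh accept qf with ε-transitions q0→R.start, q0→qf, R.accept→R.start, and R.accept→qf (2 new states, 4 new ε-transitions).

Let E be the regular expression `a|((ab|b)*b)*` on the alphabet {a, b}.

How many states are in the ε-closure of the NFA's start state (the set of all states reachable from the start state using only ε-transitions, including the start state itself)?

11

Compute the ε-closure size of each fragment's start state recursively; a symbol fragment's start has no outgoing ε-edge, so its closure is just itself (size 1).
  ab — same as the first factor's closure: |ε-closure| = 1
  ab|b — |ε-closure| = 1 + 1 + 1 = 3 (the new accept is not ε-reachable since no branch accepts ε)
  (ab|b)* — new start has ε-edges to the inner start and to the new accept, so |ε-closure| = 2 + 3 = 5
  (ab|b)*b — |ε-closure| = 5 + 1 = 6 (closure spills across the concat boundary because the left factor accepts ε)
  ((ab|b)*b)* — the star's fresh start ε-reaches both the body's start and the fresh accept: |ε-closure| = 2 + 6 = 8
  a|((ab|b)*b)* — new start ε-reaches every alternative's start; at least one alternative accepts ε, so the union's new accept is reached too: |ε-closure| = 1 + 1 + 8 + 1 = 11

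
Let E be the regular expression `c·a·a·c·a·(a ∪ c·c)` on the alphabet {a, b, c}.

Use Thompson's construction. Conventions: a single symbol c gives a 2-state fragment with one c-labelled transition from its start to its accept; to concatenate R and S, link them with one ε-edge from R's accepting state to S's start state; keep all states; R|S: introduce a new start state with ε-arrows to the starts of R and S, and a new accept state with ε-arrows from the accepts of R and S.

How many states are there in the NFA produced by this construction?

Building bottom-up:
Each of the 8 symbol leaves contributes a 2-state fragment.
  c·c : 4 states
  a ∪ c·c : 8 states
  c·a·a·c·a·(a ∪ c·c) : 18 states

18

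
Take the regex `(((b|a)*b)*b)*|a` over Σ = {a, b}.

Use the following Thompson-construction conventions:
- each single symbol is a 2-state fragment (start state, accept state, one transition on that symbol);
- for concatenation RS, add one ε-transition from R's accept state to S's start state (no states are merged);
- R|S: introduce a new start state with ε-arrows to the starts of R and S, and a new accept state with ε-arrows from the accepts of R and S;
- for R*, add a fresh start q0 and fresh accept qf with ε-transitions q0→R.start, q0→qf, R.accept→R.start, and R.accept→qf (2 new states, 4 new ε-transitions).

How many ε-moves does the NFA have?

By structural recursion:
Each of the 5 symbol leaves contributes 0 ε-transitions.
  b|a — 4 ε-transitions
  (b|a)* — 8 ε-transitions
  (b|a)*b — 9 ε-transitions
  ((b|a)*b)* — 13 ε-transitions
  ((b|a)*b)*b — 14 ε-transitions
  (((b|a)*b)*b)* — 18 ε-transitions
  (((b|a)*b)*b)*|a — 22 ε-transitions

22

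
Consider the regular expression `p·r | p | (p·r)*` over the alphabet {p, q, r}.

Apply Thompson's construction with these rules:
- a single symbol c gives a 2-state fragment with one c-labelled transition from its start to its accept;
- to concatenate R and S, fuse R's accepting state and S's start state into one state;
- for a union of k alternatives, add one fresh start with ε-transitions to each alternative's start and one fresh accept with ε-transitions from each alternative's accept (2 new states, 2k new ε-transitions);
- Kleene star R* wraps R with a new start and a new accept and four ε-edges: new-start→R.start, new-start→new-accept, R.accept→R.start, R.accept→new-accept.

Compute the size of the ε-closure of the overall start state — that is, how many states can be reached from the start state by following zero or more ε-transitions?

Let C(F) = |ε-closure(F.start)| within fragment F, and note whether F accepts ε. Symbol fragments have C = 1 and do not accept ε. Then:
  p·r — same as the first factor's closure: C = 1
  p·r — same as the first factor's closure: C = 1
  (p·r)* — C = 1 (new start) + 1 (body) + 1 (new accept) = 3
  p·r | p | (p·r)* — C = 1 (new start) + (1 + 1 + 3) + 1 (new accept, since some branch ε-reaches its own accept) = 7

7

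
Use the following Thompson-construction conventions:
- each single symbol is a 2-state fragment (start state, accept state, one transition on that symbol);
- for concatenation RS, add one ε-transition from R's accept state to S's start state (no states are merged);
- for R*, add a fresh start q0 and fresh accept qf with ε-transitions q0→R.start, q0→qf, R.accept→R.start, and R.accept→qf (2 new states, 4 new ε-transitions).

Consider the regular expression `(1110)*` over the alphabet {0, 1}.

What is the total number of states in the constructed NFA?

By structural recursion:
Each of the 4 symbol leaves contributes a 2-state fragment.
  1110 : 8 states
  (1110)* : 10 states

10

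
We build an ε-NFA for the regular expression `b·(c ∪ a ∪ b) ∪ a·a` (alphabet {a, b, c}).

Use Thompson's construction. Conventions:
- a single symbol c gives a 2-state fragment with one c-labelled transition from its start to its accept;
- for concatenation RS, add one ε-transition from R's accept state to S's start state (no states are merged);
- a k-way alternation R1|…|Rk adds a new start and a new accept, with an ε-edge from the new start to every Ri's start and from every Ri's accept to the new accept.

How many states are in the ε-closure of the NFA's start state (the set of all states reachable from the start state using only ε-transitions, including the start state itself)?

3

Compute the ε-closure size of each fragment's start state recursively; a symbol fragment's start has no outgoing ε-edge, so its closure is just itself (size 1).
  c ∪ a ∪ b : |ε-closure| = 1 + 1 + 1 + 1 = 4 (the new accept is not ε-reachable since no branch accepts ε)
  b·(c ∪ a ∪ b) : same as the first factor's closure: |ε-closure| = 1
  a·a : |ε-closure| equals the left operand's closure size = 1 (its accept is not ε-reachable, so the closure stops there)
  b·(c ∪ a ∪ b) ∪ a·a : new start ε-reaches every alternative's start; none of them accept ε, so the new accept is not reached: |ε-closure| = 1 + 1 + 1 = 3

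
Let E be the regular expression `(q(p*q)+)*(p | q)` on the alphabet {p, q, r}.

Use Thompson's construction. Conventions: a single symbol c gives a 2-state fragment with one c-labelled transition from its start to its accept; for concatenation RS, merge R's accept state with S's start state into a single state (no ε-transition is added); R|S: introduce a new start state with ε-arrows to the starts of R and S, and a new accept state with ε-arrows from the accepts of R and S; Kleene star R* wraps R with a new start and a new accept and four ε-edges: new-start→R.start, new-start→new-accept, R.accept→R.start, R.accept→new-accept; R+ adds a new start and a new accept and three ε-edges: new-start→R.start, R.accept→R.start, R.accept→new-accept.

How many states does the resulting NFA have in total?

15

Bottom-up over the parse tree:
Each of the 5 symbol leaves contributes a 2-state fragment.
  p* — 4 states
  p*q — 5 states
  (p*q)+ — 7 states
  q(p*q)+ — 8 states
  (q(p*q)+)* — 10 states
  p | q — 6 states
  (q(p*q)+)*(p | q) — 15 states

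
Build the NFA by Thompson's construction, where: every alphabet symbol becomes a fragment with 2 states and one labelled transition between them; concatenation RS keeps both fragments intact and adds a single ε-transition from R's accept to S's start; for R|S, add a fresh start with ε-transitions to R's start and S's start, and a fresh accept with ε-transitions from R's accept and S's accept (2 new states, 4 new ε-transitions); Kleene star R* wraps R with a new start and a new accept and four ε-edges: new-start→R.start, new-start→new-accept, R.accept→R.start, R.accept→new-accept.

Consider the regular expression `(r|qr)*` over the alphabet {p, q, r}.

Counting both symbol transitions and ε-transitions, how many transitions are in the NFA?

12

Bottom-up over the parse tree:
Each of the 3 symbol leaves contributes 1 transition (1 symbol, 0 ε).
  qr — 3 transitions (2 symbol, 1 ε)
  r|qr — 8 transitions (3 symbol, 5 ε)
  (r|qr)* — 12 transitions (3 symbol, 9 ε)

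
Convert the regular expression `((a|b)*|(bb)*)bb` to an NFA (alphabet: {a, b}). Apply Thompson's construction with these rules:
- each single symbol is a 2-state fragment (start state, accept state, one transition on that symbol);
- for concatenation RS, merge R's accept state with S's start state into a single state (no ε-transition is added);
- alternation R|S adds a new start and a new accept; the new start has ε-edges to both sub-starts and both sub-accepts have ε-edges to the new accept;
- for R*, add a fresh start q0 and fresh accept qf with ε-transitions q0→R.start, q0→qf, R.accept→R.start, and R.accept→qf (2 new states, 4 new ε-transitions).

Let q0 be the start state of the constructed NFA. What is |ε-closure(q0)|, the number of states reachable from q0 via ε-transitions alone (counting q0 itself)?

Let C(F) = |ε-closure(F.start)| within fragment F, and note whether F accepts ε. Symbol fragments have C = 1 and do not accept ε. Then:
  a|b → new start ε-reaches every alternative's start; none of them accept ε, so the new accept is not reached: C = 1 + 1 + 1 = 3
  (a|b)* → new start has ε-edges to the inner start and to the new accept, so C = 2 + 3 = 5
  bb → C equals the left operand's closure size = 1 (its accept is not ε-reachable, so the closure stops there)
  (bb)* → new start has ε-edges to the inner start and to the new accept, so C = 2 + 1 = 3
  (a|b)*|(bb)* → new start ε-reaches every alternative's start; at least one alternative accepts ε, so the union's new accept is reached too: C = 1 + 5 + 3 + 1 = 10
  ((a|b)*|(bb)*)bb → the left operand accepts ε, so the closure extends into the next operand (the shared merged state is already counted); C = 10 + (1−1) = 10

10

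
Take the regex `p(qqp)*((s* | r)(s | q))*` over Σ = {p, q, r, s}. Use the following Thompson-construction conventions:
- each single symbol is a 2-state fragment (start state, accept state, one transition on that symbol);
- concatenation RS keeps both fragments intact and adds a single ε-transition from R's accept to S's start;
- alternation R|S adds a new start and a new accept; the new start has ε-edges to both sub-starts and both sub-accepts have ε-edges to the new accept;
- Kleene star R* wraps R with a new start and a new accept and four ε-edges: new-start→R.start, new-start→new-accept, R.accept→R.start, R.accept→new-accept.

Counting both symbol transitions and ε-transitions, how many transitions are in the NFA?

33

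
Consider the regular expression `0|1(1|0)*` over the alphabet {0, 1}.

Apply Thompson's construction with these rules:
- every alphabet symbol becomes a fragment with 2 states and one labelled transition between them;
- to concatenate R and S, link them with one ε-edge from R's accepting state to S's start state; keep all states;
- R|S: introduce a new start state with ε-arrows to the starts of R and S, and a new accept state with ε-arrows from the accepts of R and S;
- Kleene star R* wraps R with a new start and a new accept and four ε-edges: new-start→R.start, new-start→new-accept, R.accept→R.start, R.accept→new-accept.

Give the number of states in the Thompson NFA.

14

Recursing over subexpressions:
Each of the 4 symbol leaves contributes a 2-state fragment.
  1|0 — 6 states
  (1|0)* — 8 states
  1(1|0)* — 10 states
  0|1(1|0)* — 14 states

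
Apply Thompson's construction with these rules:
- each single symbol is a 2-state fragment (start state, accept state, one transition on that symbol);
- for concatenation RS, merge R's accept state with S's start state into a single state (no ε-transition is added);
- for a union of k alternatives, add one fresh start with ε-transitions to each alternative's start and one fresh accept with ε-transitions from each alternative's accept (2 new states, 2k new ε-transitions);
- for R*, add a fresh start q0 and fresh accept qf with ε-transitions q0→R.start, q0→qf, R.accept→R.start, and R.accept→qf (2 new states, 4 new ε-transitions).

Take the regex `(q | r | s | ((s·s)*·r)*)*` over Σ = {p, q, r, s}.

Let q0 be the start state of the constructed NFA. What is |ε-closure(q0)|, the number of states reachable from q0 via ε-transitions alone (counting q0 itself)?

Let C(F) = |ε-closure(F.start)| within fragment F, and note whether F accepts ε. Symbol fragments have C = 1 and do not accept ε. Then:
  s·s — same as the first factor's closure: C = 1
  (s·s)* — new start has ε-edges to the inner start and to the new accept, so C = 2 + 1 = 3
  (s·s)*·r — C = 3 + (1−1) = 3 (closure spills across the concat boundary because the left factor accepts ε)
  ((s·s)*·r)* — new start has ε-edges to the inner start and to the new accept, so C = 2 + 3 = 5
  q | r | s | ((s·s)*·r)* — new start ε-reaches every alternative's start; at least one alternative accepts ε, so the union's new accept is reached too: C = 1 + 1 + 1 + 1 + 5 + 1 = 10
  (q | r | s | ((s·s)*·r)*)* — new start has ε-edges to the inner start and to the new accept, so C = 2 + 10 = 12

12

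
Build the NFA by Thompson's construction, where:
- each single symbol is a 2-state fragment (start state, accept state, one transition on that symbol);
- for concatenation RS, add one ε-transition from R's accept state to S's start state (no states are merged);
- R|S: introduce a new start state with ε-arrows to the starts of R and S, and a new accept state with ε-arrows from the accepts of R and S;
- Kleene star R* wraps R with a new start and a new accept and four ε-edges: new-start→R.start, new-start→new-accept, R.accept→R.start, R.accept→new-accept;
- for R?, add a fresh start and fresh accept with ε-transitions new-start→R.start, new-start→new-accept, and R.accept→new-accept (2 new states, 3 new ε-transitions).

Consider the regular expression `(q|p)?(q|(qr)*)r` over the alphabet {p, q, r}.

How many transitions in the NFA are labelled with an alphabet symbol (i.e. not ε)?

6

Per subexpression:
Each of the 6 symbol leaves contributes exactly 1 symbol transition.
  q|p : 2 symbol transitions
  (q|p)? : 2 symbol transitions
  qr : 2 symbol transitions
  (qr)* : 2 symbol transitions
  q|(qr)* : 3 symbol transitions
  (q|p)?(q|(qr)*)r : 6 symbol transitions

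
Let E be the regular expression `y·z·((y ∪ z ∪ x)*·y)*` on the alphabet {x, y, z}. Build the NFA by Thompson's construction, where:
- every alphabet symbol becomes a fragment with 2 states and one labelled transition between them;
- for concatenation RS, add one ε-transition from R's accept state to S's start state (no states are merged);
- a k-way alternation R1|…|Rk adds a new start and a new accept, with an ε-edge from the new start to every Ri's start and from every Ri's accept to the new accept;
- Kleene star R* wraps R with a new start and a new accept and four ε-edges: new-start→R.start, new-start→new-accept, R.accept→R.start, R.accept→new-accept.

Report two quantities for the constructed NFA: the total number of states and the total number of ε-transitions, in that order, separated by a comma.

18, 17

Building bottom-up:
Each of the 6 symbol leaves contributes 2 states and 0 ε-transitions.
  y ∪ z ∪ x → 8 states, 6 ε-transitions
  (y ∪ z ∪ x)* → 10 states, 10 ε-transitions
  (y ∪ z ∪ x)*·y → 12 states, 11 ε-transitions
  ((y ∪ z ∪ x)*·y)* → 14 states, 15 ε-transitions
  y·z·((y ∪ z ∪ x)*·y)* → 18 states, 17 ε-transitions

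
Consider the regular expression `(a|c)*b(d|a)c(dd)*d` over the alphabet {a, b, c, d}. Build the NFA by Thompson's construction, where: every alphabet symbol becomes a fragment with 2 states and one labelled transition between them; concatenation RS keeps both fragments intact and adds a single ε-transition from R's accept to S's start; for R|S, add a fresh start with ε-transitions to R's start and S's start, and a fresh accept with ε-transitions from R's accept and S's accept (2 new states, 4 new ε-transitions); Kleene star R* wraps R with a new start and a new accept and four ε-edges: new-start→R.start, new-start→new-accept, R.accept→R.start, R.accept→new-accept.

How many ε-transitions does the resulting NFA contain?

22

Building bottom-up:
Each of the 9 symbol leaves contributes 0 ε-transitions.
  a|c : 4 ε-transitions
  (a|c)* : 8 ε-transitions
  d|a : 4 ε-transitions
  dd : 1 ε-transition
  (dd)* : 5 ε-transitions
  (a|c)*b(d|a)c(dd)*d : 22 ε-transitions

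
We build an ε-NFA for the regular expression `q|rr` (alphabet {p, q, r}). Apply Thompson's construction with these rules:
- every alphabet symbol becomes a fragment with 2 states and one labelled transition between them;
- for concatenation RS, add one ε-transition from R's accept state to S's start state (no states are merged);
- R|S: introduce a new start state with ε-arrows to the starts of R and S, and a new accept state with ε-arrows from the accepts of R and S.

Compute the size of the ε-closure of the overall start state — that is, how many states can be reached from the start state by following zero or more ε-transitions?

3

Let C(F) = |ε-closure(F.start)| within fragment F, and note whether F accepts ε. Symbol fragments have C = 1 and do not accept ε. Then:
  rr — same as the first factor's closure: |ε-closure| = 1
  q|rr — new start ε-reaches every alternative's start; none of them accept ε, so the new accept is not reached: |ε-closure| = 1 + 1 + 1 = 3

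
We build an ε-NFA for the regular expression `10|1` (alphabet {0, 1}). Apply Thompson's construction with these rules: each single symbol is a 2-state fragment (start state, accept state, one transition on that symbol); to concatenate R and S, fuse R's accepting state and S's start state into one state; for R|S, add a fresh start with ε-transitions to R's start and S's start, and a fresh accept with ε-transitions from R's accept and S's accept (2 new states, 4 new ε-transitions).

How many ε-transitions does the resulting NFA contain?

Recursing over subexpressions:
Each of the 3 symbol leaves contributes 0 ε-transitions.
  10 = 0 ε-transitions
  10|1 = 4 ε-transitions

4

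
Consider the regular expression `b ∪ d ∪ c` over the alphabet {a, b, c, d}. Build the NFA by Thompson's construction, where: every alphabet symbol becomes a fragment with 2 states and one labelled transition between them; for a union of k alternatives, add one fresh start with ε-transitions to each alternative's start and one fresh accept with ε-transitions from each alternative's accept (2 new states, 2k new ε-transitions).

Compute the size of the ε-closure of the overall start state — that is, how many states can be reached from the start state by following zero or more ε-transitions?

4

Let C(F) = |ε-closure(F.start)| within fragment F, and note whether F accepts ε. Symbol fragments have C = 1 and do not accept ε. Then:
  b ∪ d ∪ c — new start ε-reaches every alternative's start; none of them accept ε, so the new accept is not reached: |ε-closure| = 1 + 1 + 1 + 1 = 4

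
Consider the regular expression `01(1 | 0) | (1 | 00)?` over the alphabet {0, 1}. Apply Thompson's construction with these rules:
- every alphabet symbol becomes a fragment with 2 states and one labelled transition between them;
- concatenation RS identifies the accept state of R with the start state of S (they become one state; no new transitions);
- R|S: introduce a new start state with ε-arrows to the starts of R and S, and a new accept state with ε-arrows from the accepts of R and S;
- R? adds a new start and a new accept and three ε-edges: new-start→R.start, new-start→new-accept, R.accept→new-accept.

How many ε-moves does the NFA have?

15

Per subexpression:
Each of the 7 symbol leaves contributes 0 ε-transitions.
  1 | 0 — 4 ε-transitions
  01(1 | 0) — 4 ε-transitions
  00 — 0 ε-transitions
  1 | 00 — 4 ε-transitions
  (1 | 00)? — 7 ε-transitions
  01(1 | 0) | (1 | 00)? — 15 ε-transitions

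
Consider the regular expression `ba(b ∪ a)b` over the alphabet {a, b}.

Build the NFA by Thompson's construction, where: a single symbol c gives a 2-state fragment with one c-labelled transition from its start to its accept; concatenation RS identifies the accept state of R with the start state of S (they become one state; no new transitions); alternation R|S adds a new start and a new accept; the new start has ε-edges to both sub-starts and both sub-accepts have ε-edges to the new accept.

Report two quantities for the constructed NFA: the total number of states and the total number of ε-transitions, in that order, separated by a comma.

Bottom-up over the parse tree:
Each of the 5 symbol leaves contributes 2 states and 0 ε-transitions.
  b ∪ a = 6 states, 4 ε-transitions
  ba(b ∪ a)b = 9 states, 4 ε-transitions

9, 4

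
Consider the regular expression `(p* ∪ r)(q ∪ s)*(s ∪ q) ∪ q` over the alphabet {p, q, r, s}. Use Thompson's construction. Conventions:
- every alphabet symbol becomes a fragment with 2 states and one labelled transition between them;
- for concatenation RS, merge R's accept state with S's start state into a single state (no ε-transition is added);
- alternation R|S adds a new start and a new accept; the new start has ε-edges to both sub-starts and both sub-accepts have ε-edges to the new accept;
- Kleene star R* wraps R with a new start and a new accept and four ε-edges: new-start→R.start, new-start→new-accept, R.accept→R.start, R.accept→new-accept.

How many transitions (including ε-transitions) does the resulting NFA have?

Recursing over subexpressions:
Each of the 7 symbol leaves contributes 1 transition (1 symbol, 0 ε).
  p* — 5 transitions (1 symbol, 4 ε)
  p* ∪ r — 10 transitions (2 symbol, 8 ε)
  q ∪ s — 6 transitions (2 symbol, 4 ε)
  (q ∪ s)* — 10 transitions (2 symbol, 8 ε)
  s ∪ q — 6 transitions (2 symbol, 4 ε)
  (p* ∪ r)(q ∪ s)*(s ∪ q) — 26 transitions (6 symbol, 20 ε)
  (p* ∪ r)(q ∪ s)*(s ∪ q) ∪ q — 31 transitions (7 symbol, 24 ε)

31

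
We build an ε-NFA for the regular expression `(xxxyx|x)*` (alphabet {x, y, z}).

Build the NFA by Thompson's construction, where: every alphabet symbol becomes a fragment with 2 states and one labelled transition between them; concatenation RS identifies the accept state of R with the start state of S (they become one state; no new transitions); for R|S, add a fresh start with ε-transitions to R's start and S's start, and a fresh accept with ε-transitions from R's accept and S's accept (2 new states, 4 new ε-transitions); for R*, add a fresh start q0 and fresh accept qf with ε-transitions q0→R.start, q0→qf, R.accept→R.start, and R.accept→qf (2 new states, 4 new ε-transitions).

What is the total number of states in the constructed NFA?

12

Per subexpression:
Each of the 6 symbol leaves contributes a 2-state fragment.
  xxxyx = 6 states
  xxxyx|x = 10 states
  (xxxyx|x)* = 12 states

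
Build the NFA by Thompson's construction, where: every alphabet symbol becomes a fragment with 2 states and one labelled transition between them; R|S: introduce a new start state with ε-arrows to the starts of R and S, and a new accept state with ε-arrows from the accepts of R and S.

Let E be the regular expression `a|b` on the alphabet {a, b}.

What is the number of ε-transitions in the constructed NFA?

Recursing over subexpressions:
Each of the 2 symbol leaves contributes 0 ε-transitions.
  a|b = 4 ε-transitions

4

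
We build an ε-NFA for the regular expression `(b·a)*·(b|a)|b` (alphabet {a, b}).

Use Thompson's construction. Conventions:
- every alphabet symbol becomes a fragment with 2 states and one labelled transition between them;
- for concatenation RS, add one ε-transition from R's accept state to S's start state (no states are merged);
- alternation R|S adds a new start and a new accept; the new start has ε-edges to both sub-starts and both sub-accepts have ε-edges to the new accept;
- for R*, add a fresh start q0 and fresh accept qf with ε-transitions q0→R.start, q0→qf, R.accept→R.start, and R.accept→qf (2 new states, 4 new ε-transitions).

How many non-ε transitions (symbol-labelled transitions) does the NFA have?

Recursing over subexpressions:
Each of the 5 symbol leaves contributes exactly 1 symbol transition.
  b·a — 2 symbol transitions
  (b·a)* — 2 symbol transitions
  b|a — 2 symbol transitions
  (b·a)*·(b|a) — 4 symbol transitions
  (b·a)*·(b|a)|b — 5 symbol transitions

5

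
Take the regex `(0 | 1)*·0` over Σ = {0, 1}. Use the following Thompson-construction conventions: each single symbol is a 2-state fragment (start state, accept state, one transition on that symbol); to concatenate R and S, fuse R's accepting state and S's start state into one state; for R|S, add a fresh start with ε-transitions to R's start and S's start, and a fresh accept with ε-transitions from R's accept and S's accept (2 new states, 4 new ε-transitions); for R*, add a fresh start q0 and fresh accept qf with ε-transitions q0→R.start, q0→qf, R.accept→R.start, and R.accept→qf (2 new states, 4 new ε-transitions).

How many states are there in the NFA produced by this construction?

Recursing over subexpressions:
Each of the 3 symbol leaves contributes a 2-state fragment.
  0 | 1 — 6 states
  (0 | 1)* — 8 states
  (0 | 1)*·0 — 9 states

9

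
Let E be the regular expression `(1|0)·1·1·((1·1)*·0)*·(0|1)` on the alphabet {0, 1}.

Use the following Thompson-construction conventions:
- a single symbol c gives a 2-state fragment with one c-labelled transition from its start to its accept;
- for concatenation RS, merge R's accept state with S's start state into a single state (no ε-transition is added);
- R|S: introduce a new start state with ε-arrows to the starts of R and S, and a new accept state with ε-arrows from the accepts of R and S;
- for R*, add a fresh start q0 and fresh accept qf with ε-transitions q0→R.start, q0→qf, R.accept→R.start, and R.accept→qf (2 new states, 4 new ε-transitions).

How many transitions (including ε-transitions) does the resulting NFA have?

25

By structural recursion:
Each of the 9 symbol leaves contributes 1 transition (1 symbol, 0 ε).
  1|0 → 6 transitions (2 symbol, 4 ε)
  1·1 → 2 transitions (2 symbol, 0 ε)
  (1·1)* → 6 transitions (2 symbol, 4 ε)
  (1·1)*·0 → 7 transitions (3 symbol, 4 ε)
  ((1·1)*·0)* → 11 transitions (3 symbol, 8 ε)
  0|1 → 6 transitions (2 symbol, 4 ε)
  (1|0)·1·1·((1·1)*·0)*·(0|1) → 25 transitions (9 symbol, 16 ε)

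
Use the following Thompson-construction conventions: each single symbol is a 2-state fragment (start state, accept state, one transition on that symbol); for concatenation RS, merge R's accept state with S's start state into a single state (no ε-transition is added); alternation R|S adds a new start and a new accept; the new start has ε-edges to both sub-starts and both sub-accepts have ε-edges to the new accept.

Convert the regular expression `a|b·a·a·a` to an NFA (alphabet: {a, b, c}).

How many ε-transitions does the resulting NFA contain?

Building bottom-up:
Each of the 5 symbol leaves contributes 0 ε-transitions.
  b·a·a·a — 0 ε-transitions
  a|b·a·a·a — 4 ε-transitions

4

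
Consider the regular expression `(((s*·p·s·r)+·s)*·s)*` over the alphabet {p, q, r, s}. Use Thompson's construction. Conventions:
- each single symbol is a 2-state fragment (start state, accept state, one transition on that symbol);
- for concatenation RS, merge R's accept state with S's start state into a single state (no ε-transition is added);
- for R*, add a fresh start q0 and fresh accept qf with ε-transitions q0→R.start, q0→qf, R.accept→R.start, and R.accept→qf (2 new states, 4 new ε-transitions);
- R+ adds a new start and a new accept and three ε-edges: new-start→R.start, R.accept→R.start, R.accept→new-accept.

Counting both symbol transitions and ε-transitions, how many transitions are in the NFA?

By structural recursion:
Each of the 6 symbol leaves contributes 1 transition (1 symbol, 0 ε).
  s* → 5 transitions (1 symbol, 4 ε)
  s*·p·s·r → 8 transitions (4 symbol, 4 ε)
  (s*·p·s·r)+ → 11 transitions (4 symbol, 7 ε)
  (s*·p·s·r)+·s → 12 transitions (5 symbol, 7 ε)
  ((s*·p·s·r)+·s)* → 16 transitions (5 symbol, 11 ε)
  ((s*·p·s·r)+·s)*·s → 17 transitions (6 symbol, 11 ε)
  (((s*·p·s·r)+·s)*·s)* → 21 transitions (6 symbol, 15 ε)

21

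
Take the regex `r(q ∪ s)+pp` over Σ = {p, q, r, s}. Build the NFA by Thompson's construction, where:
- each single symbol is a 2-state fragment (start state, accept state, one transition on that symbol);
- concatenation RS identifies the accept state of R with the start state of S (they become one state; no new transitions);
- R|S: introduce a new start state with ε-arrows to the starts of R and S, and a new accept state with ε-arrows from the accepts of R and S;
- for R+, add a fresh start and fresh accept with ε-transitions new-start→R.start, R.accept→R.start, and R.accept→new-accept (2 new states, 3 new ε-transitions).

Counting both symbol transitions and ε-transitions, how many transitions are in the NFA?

Recursing over subexpressions:
Each of the 5 symbol leaves contributes 1 transition (1 symbol, 0 ε).
  q ∪ s — 6 transitions (2 symbol, 4 ε)
  (q ∪ s)+ — 9 transitions (2 symbol, 7 ε)
  r(q ∪ s)+pp — 12 transitions (5 symbol, 7 ε)

12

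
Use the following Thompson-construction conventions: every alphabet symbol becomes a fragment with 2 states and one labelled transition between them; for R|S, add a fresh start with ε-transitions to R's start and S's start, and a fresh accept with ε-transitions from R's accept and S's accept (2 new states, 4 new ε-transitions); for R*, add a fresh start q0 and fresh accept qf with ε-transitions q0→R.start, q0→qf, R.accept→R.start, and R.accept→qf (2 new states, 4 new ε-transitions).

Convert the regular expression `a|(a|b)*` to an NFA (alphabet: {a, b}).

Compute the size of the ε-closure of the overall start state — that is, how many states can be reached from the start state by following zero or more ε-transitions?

8

Let C(F) = |ε-closure(F.start)| within fragment F, and note whether F accepts ε. Symbol fragments have C = 1 and do not accept ε. Then:
  a|b : new start ε-reaches every alternative's start; none of them accept ε, so the new accept is not reached: |ε-closure| = 1 + 1 + 1 = 3
  (a|b)* : the star's fresh start ε-reaches both the body's start and the fresh accept: |ε-closure| = 2 + 3 = 5
  a|(a|b)* : |ε-closure| = 1 (new start) + (1 + 5) + 1 (new accept, since some branch ε-reaches its own accept) = 8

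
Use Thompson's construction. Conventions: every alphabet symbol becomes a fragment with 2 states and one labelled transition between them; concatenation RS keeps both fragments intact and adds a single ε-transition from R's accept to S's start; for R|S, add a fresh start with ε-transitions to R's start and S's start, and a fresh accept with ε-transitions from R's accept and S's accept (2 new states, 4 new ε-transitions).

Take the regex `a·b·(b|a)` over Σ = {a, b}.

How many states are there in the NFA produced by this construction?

10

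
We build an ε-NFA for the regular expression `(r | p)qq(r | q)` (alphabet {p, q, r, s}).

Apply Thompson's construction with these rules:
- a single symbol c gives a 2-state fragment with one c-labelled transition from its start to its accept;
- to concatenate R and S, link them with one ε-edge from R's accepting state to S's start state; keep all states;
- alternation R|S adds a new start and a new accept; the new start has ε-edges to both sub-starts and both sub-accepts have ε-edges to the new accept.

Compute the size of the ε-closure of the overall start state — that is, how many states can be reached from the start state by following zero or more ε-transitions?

Let C(F) = |ε-closure(F.start)| within fragment F, and note whether F accepts ε. Symbol fragments have C = 1 and do not accept ε. Then:
  r | p — new start ε-reaches every alternative's start; none of them accept ε, so the new accept is not reached: C = 1 + 1 + 1 = 3
  r | q — new start ε-reaches every alternative's start; none of them accept ε, so the new accept is not reached: C = 1 + 1 + 1 = 3
  (r | p)qq(r | q) — C equals the left operand's closure size = 3 (its accept is not ε-reachable, so the closure stops there)

3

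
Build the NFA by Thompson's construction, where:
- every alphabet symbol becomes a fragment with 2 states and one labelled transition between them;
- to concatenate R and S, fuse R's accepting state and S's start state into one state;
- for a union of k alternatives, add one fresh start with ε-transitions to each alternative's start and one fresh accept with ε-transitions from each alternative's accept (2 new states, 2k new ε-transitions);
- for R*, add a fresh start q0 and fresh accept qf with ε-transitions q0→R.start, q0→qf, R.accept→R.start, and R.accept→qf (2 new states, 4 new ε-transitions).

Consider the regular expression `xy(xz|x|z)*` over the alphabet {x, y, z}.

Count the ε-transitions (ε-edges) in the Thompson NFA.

Building bottom-up:
Each of the 6 symbol leaves contributes 0 ε-transitions.
  xz : 0 ε-transitions
  xz|x|z : 6 ε-transitions
  (xz|x|z)* : 10 ε-transitions
  xy(xz|x|z)* : 10 ε-transitions

10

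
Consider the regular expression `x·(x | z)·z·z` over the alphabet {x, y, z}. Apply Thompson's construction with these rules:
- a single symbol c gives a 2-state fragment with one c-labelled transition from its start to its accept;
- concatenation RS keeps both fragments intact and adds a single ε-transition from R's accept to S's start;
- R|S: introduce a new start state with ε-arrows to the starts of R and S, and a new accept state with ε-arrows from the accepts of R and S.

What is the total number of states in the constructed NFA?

12

Building bottom-up:
Each of the 5 symbol leaves contributes a 2-state fragment.
  x | z = 6 states
  x·(x | z)·z·z = 12 states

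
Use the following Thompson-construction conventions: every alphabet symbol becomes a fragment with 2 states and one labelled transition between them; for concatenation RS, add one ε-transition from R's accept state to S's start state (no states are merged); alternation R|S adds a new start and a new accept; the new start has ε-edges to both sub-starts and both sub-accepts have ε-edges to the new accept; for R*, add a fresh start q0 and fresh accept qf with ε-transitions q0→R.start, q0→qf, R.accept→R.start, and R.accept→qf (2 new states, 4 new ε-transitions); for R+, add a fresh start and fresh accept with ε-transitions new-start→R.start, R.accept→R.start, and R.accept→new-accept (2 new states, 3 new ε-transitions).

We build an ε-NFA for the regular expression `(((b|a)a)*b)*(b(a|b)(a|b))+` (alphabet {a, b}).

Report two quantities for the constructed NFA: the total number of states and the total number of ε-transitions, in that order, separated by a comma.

30, 28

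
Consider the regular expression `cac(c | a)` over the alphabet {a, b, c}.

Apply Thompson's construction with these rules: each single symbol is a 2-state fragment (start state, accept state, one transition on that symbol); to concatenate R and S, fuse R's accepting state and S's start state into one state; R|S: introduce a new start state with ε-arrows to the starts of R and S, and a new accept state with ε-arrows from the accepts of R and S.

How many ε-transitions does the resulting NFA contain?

By structural recursion:
Each of the 5 symbol leaves contributes 0 ε-transitions.
  c | a = 4 ε-transitions
  cac(c | a) = 4 ε-transitions

4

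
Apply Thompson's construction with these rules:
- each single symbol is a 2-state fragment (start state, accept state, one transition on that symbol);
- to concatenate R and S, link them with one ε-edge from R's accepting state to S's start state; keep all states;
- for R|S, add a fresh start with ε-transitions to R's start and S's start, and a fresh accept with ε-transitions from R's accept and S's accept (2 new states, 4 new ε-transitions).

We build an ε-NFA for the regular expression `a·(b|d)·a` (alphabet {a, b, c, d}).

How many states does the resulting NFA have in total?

Recursing over subexpressions:
Each of the 4 symbol leaves contributes a 2-state fragment.
  b|d → 6 states
  a·(b|d)·a → 10 states

10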